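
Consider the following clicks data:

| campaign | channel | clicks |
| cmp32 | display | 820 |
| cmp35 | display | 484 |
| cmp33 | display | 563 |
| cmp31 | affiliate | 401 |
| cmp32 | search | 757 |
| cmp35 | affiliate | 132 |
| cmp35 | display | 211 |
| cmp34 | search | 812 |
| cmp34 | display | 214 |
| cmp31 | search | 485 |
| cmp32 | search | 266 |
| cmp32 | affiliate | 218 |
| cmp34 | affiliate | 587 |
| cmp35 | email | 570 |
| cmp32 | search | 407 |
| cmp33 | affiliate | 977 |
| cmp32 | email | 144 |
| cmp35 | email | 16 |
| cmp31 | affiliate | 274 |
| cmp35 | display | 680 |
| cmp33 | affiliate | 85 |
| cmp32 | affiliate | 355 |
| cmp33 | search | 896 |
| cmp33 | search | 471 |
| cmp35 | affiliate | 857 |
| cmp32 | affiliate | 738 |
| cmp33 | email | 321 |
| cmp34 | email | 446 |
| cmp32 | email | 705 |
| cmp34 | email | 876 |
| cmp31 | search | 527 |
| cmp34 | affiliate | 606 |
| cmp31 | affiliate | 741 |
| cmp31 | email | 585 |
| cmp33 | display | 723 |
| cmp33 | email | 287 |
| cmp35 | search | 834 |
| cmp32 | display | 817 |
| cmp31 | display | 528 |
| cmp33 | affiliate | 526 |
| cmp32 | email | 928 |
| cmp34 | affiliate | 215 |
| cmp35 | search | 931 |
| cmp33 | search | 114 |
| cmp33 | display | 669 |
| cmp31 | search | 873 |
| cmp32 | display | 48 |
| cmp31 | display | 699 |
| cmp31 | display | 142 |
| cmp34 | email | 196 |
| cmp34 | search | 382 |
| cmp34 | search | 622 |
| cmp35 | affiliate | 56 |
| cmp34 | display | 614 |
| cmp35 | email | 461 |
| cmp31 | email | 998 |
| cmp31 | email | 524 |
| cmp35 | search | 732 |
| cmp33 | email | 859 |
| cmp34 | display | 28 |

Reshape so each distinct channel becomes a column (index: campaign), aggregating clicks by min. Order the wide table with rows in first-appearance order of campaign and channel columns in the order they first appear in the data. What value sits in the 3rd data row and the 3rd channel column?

114

With rows in first-appearance order of campaign, row 3 is campaign=cmp33. channel columns in first-appearance order: display, affiliate, search, email; column 3 is search.
Long rows with campaign=cmp33, channel=search: min(896, 471, 114) = 114.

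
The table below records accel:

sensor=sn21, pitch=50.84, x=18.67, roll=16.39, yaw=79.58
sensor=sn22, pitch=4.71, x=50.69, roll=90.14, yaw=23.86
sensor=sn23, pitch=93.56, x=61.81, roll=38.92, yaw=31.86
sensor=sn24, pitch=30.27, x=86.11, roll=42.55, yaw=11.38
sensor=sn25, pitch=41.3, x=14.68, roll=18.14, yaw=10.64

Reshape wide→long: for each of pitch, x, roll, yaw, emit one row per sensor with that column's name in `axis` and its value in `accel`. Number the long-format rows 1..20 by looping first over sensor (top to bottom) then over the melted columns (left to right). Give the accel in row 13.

20 rows total (5 × 4). Row 13: index ⌊(13-1)/4⌋ = 3 into sensor → sn24; (13-1) mod 4 = 0 into the melted columns → pitch.
So row 13 is (sn24, pitch, 30.27); accel = 30.27.

30.27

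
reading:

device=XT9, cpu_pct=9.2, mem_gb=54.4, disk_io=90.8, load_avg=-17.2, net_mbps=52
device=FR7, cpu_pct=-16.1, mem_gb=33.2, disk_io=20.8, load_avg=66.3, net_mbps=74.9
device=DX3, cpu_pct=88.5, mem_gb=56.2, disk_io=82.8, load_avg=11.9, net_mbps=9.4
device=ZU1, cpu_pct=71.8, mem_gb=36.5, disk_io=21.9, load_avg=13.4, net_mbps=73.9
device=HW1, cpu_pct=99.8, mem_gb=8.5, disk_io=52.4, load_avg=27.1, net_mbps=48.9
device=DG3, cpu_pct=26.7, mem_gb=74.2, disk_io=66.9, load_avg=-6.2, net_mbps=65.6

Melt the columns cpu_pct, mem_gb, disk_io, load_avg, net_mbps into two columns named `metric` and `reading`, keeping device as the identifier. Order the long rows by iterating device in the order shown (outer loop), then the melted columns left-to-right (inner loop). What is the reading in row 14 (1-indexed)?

30 rows total (6 × 5). Row 14: index ⌊(14-1)/5⌋ = 2 into device → DX3; (14-1) mod 5 = 3 into the melted columns → load_avg.
So row 14 is (DX3, load_avg, 11.9); reading = 11.9.

11.9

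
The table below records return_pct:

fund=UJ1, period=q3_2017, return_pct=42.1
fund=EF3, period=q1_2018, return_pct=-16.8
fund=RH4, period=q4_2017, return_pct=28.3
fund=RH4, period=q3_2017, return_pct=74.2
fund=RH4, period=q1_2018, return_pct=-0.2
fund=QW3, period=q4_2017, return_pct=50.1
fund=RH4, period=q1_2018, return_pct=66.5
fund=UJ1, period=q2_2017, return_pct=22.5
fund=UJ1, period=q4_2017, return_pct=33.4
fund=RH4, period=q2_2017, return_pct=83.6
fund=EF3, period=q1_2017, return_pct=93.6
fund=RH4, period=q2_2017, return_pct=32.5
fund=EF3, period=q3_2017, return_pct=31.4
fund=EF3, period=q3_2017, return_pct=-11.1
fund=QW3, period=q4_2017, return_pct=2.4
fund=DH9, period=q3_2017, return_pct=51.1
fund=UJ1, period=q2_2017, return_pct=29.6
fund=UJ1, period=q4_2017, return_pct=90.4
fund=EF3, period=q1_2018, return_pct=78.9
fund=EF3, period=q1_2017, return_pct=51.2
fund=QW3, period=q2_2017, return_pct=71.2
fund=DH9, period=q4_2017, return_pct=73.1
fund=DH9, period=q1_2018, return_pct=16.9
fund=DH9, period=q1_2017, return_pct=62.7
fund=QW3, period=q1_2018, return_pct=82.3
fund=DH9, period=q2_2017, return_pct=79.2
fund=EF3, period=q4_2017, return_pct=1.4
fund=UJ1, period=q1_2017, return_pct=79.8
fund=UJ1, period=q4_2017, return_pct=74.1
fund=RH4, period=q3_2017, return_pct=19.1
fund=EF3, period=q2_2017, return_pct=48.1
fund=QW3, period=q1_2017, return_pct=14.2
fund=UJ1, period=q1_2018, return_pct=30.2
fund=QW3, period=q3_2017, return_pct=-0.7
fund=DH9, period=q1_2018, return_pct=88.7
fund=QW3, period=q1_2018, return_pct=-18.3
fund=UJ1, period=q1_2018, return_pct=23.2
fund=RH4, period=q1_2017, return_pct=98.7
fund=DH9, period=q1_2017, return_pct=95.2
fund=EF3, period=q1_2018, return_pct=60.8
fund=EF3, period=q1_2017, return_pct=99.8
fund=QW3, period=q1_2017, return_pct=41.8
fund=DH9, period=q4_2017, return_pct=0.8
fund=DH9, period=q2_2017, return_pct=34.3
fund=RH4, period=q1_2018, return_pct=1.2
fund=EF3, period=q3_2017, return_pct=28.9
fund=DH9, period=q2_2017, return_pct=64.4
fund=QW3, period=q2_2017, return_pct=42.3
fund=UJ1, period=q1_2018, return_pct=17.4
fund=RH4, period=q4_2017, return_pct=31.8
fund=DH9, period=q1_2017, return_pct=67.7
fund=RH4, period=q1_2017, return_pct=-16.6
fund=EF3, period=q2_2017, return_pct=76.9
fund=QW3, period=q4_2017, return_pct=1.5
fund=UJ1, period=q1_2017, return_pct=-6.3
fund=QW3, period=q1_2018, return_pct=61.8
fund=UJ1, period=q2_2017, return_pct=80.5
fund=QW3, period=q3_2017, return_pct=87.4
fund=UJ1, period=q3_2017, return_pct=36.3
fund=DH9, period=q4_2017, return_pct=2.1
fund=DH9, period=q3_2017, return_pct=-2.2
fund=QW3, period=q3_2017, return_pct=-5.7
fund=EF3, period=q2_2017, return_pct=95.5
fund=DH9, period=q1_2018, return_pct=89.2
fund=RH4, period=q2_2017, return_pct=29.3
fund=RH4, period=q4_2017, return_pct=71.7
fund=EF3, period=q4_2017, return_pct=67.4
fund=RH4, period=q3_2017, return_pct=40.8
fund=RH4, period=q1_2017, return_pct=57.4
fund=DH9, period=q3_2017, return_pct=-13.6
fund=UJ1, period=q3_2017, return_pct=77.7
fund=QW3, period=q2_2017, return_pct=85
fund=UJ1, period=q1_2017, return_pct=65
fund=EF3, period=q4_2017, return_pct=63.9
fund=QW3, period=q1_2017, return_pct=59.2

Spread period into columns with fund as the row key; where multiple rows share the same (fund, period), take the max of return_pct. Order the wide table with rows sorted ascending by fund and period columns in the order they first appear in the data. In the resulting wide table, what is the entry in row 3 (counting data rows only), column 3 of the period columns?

50.1

With rows sorted ascending by fund, row 3 is fund=QW3. period columns in first-appearance order: q3_2017, q1_2018, q4_2017, q2_2017, q1_2017; column 3 is q4_2017.
Long rows with fund=QW3, period=q4_2017: max(50.1, 2.4, 1.5) = 50.1.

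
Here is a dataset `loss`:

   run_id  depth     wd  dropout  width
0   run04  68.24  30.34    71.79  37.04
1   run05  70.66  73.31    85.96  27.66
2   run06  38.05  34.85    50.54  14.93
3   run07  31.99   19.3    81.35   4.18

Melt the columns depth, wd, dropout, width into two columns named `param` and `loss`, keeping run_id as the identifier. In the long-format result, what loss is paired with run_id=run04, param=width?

37.04

Unpivoting turns each (run_id, wide-column) pair into one long row.
The wide cell at row run04, column width holds 37.04, so the long row (run04, width) has loss=37.04.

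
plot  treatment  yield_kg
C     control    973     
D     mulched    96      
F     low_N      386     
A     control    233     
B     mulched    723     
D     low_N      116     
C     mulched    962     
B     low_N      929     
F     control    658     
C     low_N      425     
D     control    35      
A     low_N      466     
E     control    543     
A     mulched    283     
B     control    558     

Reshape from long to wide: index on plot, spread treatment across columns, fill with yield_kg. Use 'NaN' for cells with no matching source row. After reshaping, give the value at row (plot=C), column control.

The long row with plot=C, treatment=control has yield_kg=973.

973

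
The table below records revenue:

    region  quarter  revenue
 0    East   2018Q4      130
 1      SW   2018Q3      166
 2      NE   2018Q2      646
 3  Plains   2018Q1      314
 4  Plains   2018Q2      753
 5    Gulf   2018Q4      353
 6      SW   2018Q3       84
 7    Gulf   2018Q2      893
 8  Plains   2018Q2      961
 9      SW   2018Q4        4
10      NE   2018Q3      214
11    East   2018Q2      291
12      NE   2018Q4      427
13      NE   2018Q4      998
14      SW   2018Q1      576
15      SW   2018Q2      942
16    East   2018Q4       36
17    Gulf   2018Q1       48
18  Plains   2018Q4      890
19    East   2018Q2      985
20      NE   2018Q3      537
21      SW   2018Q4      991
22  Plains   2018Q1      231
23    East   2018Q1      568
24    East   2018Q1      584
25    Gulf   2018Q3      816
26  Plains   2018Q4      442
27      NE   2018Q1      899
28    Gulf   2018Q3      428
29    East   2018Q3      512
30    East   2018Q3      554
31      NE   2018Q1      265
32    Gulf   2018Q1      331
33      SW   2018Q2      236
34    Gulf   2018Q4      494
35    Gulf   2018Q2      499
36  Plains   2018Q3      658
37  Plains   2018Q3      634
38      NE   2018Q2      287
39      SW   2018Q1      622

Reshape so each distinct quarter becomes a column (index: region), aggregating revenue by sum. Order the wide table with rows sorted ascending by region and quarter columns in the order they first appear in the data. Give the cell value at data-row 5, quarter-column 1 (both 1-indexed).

With rows sorted ascending by region, row 5 is region=SW. quarter columns in first-appearance order: 2018Q4, 2018Q3, 2018Q2, 2018Q1; column 1 is 2018Q4.
Long rows with region=SW, quarter=2018Q4: 4 + 991 = 995.

995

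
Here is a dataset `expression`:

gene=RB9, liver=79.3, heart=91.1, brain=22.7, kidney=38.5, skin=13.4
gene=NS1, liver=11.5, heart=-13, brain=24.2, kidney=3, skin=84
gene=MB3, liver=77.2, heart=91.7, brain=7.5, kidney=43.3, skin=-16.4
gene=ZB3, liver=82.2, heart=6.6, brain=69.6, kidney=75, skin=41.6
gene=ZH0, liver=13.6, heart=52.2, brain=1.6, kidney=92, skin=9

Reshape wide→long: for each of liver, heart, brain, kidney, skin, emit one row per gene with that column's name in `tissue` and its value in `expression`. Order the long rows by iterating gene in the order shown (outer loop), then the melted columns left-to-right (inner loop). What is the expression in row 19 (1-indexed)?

75

25 rows total (5 × 5). Row 19: index ⌊(19-1)/5⌋ = 3 into gene → ZB3; (19-1) mod 5 = 3 into the melted columns → kidney.
So row 19 is (ZB3, kidney, 75); expression = 75.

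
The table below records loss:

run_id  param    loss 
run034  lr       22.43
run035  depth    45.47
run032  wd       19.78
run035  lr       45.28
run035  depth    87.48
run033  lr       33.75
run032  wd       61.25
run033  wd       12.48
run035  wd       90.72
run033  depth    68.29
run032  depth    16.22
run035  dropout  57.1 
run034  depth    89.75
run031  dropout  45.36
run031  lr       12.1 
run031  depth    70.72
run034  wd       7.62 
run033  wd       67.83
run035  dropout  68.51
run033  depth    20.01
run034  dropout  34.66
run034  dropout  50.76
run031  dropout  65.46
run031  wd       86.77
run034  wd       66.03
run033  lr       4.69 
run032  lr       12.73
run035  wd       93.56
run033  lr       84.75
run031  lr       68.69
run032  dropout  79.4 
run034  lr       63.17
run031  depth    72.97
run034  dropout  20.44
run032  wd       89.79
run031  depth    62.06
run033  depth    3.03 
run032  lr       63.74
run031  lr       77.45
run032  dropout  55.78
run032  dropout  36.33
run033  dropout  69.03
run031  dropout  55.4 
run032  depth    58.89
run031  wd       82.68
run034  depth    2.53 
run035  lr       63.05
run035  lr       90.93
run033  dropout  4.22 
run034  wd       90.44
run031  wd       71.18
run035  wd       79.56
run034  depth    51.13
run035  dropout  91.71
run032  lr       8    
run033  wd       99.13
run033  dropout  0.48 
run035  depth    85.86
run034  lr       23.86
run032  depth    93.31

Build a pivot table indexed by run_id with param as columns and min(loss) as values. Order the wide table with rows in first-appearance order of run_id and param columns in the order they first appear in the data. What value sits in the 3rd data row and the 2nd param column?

16.22

With rows in first-appearance order of run_id, row 3 is run_id=run032. param columns in first-appearance order: lr, depth, wd, dropout; column 2 is depth.
Long rows with run_id=run032, param=depth: min(16.22, 58.89, 93.31) = 16.22.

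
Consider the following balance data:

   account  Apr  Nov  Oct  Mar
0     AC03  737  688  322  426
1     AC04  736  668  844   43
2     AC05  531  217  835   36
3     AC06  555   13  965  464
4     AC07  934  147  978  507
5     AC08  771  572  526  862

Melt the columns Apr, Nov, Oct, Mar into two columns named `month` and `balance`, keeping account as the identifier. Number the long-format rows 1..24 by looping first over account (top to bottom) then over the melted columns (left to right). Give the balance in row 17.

934

24 rows total (6 × 4). Row 17: index ⌊(17-1)/4⌋ = 4 into account → AC07; (17-1) mod 4 = 0 into the melted columns → Apr.
So row 17 is (AC07, Apr, 934); balance = 934.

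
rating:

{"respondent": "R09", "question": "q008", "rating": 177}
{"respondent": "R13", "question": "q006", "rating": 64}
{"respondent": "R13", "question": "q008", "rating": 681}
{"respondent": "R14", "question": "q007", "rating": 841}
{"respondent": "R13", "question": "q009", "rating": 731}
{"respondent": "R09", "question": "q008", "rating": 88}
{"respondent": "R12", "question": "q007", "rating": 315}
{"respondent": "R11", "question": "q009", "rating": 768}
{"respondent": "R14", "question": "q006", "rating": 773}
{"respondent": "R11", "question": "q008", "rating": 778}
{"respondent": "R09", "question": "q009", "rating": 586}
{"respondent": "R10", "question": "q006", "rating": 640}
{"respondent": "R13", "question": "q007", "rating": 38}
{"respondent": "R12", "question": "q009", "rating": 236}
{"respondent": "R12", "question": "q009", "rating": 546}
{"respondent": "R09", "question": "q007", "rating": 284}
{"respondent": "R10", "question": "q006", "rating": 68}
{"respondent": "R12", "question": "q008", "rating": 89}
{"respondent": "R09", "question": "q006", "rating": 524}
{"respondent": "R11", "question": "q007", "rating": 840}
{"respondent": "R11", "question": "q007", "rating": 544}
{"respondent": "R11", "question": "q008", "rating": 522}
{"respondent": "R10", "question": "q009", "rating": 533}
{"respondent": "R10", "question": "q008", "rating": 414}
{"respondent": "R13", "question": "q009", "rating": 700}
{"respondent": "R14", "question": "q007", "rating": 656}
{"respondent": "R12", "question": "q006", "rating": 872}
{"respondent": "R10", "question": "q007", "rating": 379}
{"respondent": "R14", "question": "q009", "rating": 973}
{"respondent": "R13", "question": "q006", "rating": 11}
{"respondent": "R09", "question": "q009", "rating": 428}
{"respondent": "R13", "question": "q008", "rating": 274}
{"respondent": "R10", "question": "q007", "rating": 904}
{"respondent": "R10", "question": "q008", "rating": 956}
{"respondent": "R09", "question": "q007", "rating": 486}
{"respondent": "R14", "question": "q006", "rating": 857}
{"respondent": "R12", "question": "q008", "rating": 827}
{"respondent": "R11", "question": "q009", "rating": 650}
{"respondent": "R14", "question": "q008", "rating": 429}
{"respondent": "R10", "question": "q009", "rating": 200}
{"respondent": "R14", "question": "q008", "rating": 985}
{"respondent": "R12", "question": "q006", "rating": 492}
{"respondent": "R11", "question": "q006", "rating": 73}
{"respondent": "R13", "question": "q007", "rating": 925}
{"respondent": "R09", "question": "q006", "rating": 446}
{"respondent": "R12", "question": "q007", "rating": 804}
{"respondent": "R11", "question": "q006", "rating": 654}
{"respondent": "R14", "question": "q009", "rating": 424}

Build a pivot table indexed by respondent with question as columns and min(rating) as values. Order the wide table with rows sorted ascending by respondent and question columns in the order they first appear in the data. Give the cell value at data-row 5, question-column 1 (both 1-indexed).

274

With rows sorted ascending by respondent, row 5 is respondent=R13. question columns in first-appearance order: q008, q006, q007, q009; column 1 is q008.
Long rows with respondent=R13, question=q008: min(681, 274) = 274.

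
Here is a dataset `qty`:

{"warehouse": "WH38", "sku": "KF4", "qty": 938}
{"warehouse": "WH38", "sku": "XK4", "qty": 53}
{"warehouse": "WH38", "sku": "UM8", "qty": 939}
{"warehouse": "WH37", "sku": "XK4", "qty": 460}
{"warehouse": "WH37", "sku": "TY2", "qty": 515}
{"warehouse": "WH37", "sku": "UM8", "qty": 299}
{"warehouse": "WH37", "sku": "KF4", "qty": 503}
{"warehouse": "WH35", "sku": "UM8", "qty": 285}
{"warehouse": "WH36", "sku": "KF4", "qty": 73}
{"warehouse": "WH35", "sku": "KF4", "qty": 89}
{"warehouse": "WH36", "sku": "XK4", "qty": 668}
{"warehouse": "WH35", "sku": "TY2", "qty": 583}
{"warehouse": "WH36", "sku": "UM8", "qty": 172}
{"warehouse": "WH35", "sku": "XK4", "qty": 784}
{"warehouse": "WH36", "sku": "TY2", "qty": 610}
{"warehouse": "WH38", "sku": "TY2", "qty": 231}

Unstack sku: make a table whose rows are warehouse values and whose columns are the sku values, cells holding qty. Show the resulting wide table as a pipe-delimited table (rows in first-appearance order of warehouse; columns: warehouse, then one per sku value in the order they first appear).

| warehouse | KF4 | XK4 | UM8 | TY2 |
| WH38 | 938 | 53 | 939 | 231 |
| WH37 | 503 | 460 | 299 | 515 |
| WH35 | 89 | 784 | 285 | 583 |
| WH36 | 73 | 668 | 172 | 610 |

Columns: warehouse plus the 4 distinct sku values (KF4, XK4, UM8, TY2).
For example, row WH38 column KF4 takes qty=938 from the long row (WH38, KF4).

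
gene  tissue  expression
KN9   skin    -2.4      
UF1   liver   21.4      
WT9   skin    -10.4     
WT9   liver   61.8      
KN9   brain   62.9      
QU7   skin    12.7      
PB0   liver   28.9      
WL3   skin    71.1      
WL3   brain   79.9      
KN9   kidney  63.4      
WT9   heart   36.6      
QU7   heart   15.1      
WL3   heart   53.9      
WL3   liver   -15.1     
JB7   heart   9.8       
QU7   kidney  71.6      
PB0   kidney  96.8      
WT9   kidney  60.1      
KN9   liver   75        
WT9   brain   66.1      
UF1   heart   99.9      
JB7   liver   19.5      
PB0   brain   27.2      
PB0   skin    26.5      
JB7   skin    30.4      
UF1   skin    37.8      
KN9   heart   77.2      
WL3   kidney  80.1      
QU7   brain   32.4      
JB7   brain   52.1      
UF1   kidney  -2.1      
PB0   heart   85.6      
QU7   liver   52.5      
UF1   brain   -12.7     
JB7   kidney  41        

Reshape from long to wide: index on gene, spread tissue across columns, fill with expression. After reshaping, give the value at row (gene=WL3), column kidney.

80.1

Wide layout: rows indexed by gene, columns are the 5 distinct tissue values (skin, liver, brain, kidney, heart).
Cell (gene=WL3, tissue=kidney) draws from the long row where gene=WL3 and tissue=kidney, which has expression=80.1.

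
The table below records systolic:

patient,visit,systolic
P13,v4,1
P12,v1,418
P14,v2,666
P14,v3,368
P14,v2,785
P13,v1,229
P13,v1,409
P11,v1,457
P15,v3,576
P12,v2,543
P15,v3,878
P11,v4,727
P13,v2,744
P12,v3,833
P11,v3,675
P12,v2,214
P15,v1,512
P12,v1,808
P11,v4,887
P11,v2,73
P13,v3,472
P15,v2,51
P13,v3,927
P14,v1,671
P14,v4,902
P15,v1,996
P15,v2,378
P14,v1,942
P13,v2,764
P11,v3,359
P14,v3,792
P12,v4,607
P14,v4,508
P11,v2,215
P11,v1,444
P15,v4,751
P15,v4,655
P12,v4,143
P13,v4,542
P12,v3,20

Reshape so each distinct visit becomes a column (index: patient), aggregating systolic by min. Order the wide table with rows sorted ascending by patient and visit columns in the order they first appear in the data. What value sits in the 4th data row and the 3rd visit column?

With rows sorted ascending by patient, row 4 is patient=P14. visit columns in first-appearance order: v4, v1, v2, v3; column 3 is v2.
Long rows with patient=P14, visit=v2: min(666, 785) = 666.

666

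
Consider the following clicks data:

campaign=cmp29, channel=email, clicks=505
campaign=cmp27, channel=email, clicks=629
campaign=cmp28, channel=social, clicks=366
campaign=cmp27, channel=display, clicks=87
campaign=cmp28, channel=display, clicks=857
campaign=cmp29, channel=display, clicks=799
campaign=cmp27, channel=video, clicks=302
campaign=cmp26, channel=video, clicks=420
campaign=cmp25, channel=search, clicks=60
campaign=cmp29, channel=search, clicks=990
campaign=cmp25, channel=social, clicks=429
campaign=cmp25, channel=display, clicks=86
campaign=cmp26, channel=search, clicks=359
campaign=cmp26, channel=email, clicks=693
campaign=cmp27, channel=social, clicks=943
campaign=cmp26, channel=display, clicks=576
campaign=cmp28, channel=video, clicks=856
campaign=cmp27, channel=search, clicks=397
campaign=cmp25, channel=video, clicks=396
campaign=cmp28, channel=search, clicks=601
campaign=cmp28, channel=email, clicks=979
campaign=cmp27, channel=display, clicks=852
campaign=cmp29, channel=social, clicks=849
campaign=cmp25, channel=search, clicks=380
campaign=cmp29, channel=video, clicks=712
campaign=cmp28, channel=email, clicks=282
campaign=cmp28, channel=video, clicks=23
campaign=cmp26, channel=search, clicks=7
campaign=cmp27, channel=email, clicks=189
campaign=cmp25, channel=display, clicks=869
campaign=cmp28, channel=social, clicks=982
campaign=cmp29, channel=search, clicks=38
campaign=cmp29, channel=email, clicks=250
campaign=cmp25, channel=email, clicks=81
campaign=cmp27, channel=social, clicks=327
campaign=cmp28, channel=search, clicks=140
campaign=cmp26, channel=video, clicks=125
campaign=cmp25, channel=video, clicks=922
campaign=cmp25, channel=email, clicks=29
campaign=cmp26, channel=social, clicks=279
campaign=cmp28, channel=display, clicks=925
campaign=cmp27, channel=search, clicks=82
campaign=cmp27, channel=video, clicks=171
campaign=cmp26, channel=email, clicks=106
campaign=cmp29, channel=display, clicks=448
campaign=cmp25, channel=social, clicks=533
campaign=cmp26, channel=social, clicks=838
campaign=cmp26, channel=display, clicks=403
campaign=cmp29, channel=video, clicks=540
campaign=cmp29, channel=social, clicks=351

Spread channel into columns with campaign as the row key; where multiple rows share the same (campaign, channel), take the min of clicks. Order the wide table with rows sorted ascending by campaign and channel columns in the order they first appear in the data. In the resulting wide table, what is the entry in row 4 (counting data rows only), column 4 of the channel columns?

23

With rows sorted ascending by campaign, row 4 is campaign=cmp28. channel columns in first-appearance order: email, social, display, video, search; column 4 is video.
Long rows with campaign=cmp28, channel=video: min(856, 23) = 23.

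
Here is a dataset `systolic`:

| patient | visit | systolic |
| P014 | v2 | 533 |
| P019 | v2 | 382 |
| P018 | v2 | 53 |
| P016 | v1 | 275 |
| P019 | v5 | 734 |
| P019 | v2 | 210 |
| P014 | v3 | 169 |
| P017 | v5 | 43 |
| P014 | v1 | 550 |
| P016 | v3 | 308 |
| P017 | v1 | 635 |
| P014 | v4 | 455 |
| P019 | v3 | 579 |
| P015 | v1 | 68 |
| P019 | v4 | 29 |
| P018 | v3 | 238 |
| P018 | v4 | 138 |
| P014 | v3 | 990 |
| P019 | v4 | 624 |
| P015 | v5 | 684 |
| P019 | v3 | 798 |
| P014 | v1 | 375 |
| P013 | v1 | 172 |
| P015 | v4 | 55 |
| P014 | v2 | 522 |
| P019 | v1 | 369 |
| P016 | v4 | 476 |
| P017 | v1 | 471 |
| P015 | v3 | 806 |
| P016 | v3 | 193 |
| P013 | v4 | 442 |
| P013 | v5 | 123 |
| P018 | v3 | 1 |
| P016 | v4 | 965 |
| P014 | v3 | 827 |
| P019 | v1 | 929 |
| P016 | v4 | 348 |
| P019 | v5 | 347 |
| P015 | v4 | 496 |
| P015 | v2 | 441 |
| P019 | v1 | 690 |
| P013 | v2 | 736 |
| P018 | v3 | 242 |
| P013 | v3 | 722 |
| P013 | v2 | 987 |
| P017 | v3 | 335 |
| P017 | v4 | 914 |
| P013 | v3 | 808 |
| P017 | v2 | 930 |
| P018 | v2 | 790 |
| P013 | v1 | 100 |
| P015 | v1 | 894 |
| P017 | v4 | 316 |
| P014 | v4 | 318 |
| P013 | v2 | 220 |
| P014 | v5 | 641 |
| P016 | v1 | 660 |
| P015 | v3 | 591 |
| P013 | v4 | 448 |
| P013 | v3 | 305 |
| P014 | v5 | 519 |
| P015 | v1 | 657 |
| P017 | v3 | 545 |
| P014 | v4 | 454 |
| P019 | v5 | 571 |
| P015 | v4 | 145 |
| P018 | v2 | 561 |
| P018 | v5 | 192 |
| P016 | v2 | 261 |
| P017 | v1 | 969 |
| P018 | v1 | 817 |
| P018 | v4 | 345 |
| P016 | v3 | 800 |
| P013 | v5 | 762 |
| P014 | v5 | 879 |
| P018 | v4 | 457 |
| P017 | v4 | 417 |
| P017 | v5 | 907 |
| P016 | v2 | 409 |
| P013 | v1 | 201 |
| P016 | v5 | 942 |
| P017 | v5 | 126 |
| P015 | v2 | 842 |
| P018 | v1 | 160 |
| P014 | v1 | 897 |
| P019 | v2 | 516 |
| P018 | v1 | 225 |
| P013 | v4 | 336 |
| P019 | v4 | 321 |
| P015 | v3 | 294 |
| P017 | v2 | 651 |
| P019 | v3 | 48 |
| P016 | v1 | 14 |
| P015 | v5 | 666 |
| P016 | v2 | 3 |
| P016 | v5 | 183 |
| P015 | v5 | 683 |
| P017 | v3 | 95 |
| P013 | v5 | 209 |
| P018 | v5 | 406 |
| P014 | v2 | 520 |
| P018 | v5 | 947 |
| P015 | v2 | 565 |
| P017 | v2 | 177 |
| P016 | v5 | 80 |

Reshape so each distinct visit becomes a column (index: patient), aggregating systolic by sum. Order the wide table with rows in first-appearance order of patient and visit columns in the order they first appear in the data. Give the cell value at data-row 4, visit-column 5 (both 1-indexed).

1789

With rows in first-appearance order of patient, row 4 is patient=P016. visit columns in first-appearance order: v2, v1, v5, v3, v4; column 5 is v4.
Long rows with patient=P016, visit=v4: 476 + 965 + 348 = 1789.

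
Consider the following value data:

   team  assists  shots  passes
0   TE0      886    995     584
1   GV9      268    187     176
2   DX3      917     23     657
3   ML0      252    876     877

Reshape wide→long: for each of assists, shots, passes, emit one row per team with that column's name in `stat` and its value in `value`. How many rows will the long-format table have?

12

4 team values × 3 melted columns = 12 rows.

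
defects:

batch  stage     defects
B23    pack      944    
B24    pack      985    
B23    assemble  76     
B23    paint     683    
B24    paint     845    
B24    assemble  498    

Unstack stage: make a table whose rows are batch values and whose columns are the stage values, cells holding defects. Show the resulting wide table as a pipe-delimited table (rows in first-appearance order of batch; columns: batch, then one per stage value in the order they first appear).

Columns: batch plus the 3 distinct stage values (pack, assemble, paint).
For example, row B23 column pack takes defects=944 from the long row (B23, pack).

| batch | pack | assemble | paint |
| B23 | 944 | 76 | 683 |
| B24 | 985 | 498 | 845 |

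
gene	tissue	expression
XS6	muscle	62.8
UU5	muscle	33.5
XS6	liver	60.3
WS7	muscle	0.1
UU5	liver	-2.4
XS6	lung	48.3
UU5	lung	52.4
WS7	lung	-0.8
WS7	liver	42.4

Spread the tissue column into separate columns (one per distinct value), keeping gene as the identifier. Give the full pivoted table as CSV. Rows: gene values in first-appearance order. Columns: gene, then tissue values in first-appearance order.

gene,muscle,liver,lung
XS6,62.8,60.3,48.3
UU5,33.5,-2.4,52.4
WS7,0.1,42.4,-0.8

Columns: gene plus the 3 distinct tissue values (muscle, liver, lung).
For example, row XS6 column muscle takes expression=62.8 from the long row (XS6, muscle).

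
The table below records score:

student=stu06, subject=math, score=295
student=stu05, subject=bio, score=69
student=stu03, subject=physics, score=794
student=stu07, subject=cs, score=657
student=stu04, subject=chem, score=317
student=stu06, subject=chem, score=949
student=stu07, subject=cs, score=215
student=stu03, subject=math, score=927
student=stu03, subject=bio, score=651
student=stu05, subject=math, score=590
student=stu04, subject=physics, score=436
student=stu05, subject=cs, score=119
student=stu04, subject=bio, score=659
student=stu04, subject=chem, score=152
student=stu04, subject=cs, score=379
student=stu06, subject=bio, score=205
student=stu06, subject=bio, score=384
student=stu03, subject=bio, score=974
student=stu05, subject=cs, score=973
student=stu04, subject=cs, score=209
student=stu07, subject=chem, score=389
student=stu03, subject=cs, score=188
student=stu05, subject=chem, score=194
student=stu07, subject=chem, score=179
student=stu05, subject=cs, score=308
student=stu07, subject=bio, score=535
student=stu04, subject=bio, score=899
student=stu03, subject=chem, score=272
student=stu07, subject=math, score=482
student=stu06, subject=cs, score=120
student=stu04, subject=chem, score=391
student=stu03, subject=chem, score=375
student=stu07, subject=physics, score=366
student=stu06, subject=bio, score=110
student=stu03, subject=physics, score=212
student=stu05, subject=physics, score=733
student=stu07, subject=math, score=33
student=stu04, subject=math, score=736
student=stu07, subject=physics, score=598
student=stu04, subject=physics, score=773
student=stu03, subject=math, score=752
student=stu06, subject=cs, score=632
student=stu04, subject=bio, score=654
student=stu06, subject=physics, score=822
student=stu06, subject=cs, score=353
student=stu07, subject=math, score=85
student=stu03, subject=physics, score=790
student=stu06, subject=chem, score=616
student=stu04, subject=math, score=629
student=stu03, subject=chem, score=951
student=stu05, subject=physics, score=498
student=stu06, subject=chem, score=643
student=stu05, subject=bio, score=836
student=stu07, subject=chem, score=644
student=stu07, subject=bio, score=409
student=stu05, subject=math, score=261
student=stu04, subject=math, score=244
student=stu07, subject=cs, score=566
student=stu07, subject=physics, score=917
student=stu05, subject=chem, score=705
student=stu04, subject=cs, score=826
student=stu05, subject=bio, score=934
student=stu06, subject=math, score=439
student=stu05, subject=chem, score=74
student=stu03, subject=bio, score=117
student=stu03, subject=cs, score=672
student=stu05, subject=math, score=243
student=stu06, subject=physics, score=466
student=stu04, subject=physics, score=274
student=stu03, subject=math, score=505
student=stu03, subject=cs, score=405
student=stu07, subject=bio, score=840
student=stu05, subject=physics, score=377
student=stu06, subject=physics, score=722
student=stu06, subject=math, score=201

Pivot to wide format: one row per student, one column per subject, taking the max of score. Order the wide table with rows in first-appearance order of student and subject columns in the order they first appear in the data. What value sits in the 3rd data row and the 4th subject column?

672

With rows in first-appearance order of student, row 3 is student=stu03. subject columns in first-appearance order: math, bio, physics, cs, chem; column 4 is cs.
Long rows with student=stu03, subject=cs: max(188, 672, 405) = 672.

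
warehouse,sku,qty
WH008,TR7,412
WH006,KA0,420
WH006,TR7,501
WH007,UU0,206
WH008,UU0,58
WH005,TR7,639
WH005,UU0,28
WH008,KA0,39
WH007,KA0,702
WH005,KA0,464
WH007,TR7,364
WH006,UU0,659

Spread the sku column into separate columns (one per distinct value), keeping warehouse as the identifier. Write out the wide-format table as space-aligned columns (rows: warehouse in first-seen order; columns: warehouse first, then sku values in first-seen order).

Columns: warehouse plus the 3 distinct sku values (TR7, KA0, UU0).
For example, row WH008 column TR7 takes qty=412 from the long row (WH008, TR7).

warehouse  TR7  KA0  UU0
WH008      412  39   58 
WH006      501  420  659
WH007      364  702  206
WH005      639  464  28 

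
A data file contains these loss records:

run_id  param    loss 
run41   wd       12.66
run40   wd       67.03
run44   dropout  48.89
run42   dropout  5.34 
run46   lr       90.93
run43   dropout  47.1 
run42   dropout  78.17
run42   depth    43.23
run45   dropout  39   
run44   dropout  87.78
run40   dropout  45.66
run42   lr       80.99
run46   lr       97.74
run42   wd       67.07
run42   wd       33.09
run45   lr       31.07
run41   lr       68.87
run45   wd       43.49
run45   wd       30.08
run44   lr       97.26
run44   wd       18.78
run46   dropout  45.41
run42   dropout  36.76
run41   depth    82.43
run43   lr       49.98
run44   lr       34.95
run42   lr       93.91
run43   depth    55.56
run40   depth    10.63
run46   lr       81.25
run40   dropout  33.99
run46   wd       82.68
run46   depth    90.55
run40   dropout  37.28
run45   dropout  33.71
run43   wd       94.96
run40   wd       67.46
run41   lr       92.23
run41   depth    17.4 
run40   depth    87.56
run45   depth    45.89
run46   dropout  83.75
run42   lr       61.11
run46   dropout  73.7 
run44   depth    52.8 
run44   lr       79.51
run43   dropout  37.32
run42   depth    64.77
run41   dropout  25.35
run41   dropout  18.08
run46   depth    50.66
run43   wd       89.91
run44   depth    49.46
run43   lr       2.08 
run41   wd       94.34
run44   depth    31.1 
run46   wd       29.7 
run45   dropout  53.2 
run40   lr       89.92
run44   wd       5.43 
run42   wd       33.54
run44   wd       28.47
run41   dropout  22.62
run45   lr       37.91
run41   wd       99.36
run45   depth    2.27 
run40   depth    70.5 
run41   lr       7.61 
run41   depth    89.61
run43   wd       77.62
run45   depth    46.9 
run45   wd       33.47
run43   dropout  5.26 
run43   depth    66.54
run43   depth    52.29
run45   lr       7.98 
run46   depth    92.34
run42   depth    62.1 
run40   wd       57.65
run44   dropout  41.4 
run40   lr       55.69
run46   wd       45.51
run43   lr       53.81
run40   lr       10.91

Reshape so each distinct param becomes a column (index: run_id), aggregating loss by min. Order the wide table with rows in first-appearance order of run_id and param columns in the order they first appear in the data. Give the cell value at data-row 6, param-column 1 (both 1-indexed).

77.62

With rows in first-appearance order of run_id, row 6 is run_id=run43. param columns in first-appearance order: wd, dropout, lr, depth; column 1 is wd.
Long rows with run_id=run43, param=wd: min(94.96, 89.91, 77.62) = 77.62.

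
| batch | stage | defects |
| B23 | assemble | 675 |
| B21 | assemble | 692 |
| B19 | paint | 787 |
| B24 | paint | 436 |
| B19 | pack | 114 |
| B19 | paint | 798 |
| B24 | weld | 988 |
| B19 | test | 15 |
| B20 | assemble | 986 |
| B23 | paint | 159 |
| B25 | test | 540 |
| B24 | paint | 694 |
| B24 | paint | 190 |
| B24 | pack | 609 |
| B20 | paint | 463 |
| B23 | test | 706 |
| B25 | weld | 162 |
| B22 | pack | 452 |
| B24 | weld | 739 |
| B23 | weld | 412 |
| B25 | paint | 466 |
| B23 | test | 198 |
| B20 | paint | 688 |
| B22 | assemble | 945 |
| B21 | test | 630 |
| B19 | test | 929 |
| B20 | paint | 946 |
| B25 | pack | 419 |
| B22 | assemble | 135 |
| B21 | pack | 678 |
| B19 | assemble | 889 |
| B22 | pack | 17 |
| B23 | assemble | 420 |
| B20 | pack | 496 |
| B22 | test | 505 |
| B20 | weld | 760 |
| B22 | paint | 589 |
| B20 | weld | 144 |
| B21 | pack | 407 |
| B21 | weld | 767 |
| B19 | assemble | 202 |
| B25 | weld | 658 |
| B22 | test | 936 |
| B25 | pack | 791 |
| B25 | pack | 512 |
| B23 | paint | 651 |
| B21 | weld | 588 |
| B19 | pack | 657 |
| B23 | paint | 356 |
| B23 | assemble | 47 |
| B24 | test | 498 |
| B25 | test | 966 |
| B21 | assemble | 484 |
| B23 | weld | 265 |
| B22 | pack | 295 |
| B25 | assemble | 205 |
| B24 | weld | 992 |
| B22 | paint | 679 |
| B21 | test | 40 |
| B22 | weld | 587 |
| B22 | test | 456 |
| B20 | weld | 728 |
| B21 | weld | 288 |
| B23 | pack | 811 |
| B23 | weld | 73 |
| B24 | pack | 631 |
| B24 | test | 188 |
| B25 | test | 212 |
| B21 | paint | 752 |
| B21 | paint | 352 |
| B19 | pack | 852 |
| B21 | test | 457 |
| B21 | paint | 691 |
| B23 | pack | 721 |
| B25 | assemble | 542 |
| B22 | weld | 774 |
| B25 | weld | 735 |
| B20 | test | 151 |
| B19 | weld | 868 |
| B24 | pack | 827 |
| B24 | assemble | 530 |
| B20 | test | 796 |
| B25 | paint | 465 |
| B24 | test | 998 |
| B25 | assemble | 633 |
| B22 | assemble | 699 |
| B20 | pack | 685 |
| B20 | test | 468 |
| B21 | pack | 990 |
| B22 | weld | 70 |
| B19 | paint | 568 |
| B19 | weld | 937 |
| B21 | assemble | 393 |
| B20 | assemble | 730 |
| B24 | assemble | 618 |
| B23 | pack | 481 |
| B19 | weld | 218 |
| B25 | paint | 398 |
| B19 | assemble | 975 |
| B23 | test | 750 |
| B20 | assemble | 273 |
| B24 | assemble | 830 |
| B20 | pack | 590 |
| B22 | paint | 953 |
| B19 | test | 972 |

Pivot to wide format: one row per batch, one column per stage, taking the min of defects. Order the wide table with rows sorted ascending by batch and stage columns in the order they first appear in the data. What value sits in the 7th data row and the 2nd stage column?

With rows sorted ascending by batch, row 7 is batch=B25. stage columns in first-appearance order: assemble, paint, pack, weld, test; column 2 is paint.
Long rows with batch=B25, stage=paint: min(466, 465, 398) = 398.

398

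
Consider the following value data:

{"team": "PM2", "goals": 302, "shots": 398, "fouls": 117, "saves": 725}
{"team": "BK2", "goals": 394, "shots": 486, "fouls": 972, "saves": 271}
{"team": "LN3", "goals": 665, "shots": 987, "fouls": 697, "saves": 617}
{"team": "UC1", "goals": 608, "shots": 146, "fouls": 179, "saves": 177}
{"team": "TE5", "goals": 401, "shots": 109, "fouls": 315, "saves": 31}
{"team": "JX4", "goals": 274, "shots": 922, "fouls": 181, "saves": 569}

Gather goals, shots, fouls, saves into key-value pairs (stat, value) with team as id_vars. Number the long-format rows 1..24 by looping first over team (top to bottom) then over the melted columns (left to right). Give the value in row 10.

987

24 rows total (6 × 4). Row 10: index ⌊(10-1)/4⌋ = 2 into team → LN3; (10-1) mod 4 = 1 into the melted columns → shots.
So row 10 is (LN3, shots, 987); value = 987.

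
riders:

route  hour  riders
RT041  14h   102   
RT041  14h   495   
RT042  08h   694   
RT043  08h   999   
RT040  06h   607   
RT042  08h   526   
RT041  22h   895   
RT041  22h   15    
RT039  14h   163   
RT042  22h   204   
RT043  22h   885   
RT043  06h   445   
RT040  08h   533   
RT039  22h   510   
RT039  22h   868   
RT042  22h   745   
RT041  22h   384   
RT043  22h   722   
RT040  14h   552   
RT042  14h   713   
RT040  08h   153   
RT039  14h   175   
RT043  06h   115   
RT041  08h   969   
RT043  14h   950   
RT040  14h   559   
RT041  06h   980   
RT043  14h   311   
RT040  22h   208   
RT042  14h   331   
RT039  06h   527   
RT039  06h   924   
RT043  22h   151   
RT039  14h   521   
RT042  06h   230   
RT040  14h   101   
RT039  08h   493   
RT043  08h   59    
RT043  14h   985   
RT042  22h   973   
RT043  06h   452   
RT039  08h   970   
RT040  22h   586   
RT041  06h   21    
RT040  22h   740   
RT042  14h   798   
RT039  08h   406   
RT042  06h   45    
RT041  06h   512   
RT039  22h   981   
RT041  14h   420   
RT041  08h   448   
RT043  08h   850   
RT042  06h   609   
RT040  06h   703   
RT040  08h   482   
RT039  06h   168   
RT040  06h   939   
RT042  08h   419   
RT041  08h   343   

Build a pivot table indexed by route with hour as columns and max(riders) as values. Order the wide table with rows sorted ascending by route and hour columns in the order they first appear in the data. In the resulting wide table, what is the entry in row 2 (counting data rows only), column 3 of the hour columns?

939

With rows sorted ascending by route, row 2 is route=RT040. hour columns in first-appearance order: 14h, 08h, 06h, 22h; column 3 is 06h.
Long rows with route=RT040, hour=06h: max(607, 703, 939) = 939.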